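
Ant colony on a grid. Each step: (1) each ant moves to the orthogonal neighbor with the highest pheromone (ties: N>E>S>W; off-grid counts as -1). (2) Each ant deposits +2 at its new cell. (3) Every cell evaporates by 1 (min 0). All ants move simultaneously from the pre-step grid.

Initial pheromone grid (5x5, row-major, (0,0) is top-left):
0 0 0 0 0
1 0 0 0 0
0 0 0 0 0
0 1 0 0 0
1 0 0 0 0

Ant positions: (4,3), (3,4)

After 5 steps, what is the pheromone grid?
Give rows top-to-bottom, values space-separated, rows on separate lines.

After step 1: ants at (3,3),(2,4)
  0 0 0 0 0
  0 0 0 0 0
  0 0 0 0 1
  0 0 0 1 0
  0 0 0 0 0
After step 2: ants at (2,3),(1,4)
  0 0 0 0 0
  0 0 0 0 1
  0 0 0 1 0
  0 0 0 0 0
  0 0 0 0 0
After step 3: ants at (1,3),(0,4)
  0 0 0 0 1
  0 0 0 1 0
  0 0 0 0 0
  0 0 0 0 0
  0 0 0 0 0
After step 4: ants at (0,3),(1,4)
  0 0 0 1 0
  0 0 0 0 1
  0 0 0 0 0
  0 0 0 0 0
  0 0 0 0 0
After step 5: ants at (0,4),(0,4)
  0 0 0 0 3
  0 0 0 0 0
  0 0 0 0 0
  0 0 0 0 0
  0 0 0 0 0

0 0 0 0 3
0 0 0 0 0
0 0 0 0 0
0 0 0 0 0
0 0 0 0 0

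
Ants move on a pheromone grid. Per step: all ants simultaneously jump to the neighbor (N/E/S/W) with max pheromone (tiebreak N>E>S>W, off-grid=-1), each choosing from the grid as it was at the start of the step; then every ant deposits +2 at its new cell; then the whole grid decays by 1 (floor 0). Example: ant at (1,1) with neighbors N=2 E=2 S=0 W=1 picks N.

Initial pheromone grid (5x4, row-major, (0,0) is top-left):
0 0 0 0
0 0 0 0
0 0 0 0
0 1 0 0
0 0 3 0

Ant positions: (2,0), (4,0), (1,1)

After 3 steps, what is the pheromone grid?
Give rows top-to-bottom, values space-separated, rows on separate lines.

After step 1: ants at (1,0),(3,0),(0,1)
  0 1 0 0
  1 0 0 0
  0 0 0 0
  1 0 0 0
  0 0 2 0
After step 2: ants at (0,0),(2,0),(0,2)
  1 0 1 0
  0 0 0 0
  1 0 0 0
  0 0 0 0
  0 0 1 0
After step 3: ants at (0,1),(1,0),(0,3)
  0 1 0 1
  1 0 0 0
  0 0 0 0
  0 0 0 0
  0 0 0 0

0 1 0 1
1 0 0 0
0 0 0 0
0 0 0 0
0 0 0 0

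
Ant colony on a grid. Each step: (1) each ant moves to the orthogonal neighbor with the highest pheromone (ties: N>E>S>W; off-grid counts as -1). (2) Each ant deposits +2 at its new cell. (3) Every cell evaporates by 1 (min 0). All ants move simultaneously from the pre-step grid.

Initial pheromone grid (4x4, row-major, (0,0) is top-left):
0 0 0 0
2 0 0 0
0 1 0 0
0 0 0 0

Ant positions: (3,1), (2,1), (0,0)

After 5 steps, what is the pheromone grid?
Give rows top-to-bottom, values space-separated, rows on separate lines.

After step 1: ants at (2,1),(1,1),(1,0)
  0 0 0 0
  3 1 0 0
  0 2 0 0
  0 0 0 0
After step 2: ants at (1,1),(1,0),(1,1)
  0 0 0 0
  4 4 0 0
  0 1 0 0
  0 0 0 0
After step 3: ants at (1,0),(1,1),(1,0)
  0 0 0 0
  7 5 0 0
  0 0 0 0
  0 0 0 0
After step 4: ants at (1,1),(1,0),(1,1)
  0 0 0 0
  8 8 0 0
  0 0 0 0
  0 0 0 0
After step 5: ants at (1,0),(1,1),(1,0)
  0 0 0 0
  11 9 0 0
  0 0 0 0
  0 0 0 0

0 0 0 0
11 9 0 0
0 0 0 0
0 0 0 0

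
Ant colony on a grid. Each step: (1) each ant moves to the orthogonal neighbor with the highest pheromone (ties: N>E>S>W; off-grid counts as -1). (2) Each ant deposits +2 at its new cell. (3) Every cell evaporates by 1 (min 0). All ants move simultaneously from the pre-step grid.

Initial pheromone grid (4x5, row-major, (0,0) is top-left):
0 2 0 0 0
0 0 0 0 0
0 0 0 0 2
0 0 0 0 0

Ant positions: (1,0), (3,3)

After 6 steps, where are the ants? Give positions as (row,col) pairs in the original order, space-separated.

Step 1: ant0:(1,0)->N->(0,0) | ant1:(3,3)->N->(2,3)
  grid max=1 at (0,0)
Step 2: ant0:(0,0)->E->(0,1) | ant1:(2,3)->E->(2,4)
  grid max=2 at (0,1)
Step 3: ant0:(0,1)->E->(0,2) | ant1:(2,4)->N->(1,4)
  grid max=1 at (0,1)
Step 4: ant0:(0,2)->W->(0,1) | ant1:(1,4)->S->(2,4)
  grid max=2 at (0,1)
Step 5: ant0:(0,1)->E->(0,2) | ant1:(2,4)->N->(1,4)
  grid max=1 at (0,1)
Step 6: ant0:(0,2)->W->(0,1) | ant1:(1,4)->S->(2,4)
  grid max=2 at (0,1)

(0,1) (2,4)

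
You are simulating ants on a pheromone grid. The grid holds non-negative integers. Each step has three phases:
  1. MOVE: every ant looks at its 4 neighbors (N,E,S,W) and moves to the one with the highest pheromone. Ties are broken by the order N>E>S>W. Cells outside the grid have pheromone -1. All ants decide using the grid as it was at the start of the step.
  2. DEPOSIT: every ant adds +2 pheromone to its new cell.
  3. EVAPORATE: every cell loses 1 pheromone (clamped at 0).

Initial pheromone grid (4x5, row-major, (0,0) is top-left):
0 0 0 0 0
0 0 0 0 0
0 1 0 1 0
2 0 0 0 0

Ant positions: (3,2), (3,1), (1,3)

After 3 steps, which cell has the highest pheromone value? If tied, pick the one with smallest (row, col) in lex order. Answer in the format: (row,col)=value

Answer: (2,3)=4

Derivation:
Step 1: ant0:(3,2)->N->(2,2) | ant1:(3,1)->W->(3,0) | ant2:(1,3)->S->(2,3)
  grid max=3 at (3,0)
Step 2: ant0:(2,2)->E->(2,3) | ant1:(3,0)->N->(2,0) | ant2:(2,3)->W->(2,2)
  grid max=3 at (2,3)
Step 3: ant0:(2,3)->W->(2,2) | ant1:(2,0)->S->(3,0) | ant2:(2,2)->E->(2,3)
  grid max=4 at (2,3)
Final grid:
  0 0 0 0 0
  0 0 0 0 0
  0 0 3 4 0
  3 0 0 0 0
Max pheromone 4 at (2,3)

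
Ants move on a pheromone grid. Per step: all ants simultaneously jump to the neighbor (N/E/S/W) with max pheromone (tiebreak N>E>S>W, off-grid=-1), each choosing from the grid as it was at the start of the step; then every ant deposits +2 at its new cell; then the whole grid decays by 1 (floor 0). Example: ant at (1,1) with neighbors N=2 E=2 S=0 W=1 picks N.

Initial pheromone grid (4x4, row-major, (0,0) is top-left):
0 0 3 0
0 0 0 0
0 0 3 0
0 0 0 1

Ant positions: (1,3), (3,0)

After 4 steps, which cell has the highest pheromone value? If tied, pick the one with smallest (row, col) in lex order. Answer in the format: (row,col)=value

Step 1: ant0:(1,3)->N->(0,3) | ant1:(3,0)->N->(2,0)
  grid max=2 at (0,2)
Step 2: ant0:(0,3)->W->(0,2) | ant1:(2,0)->N->(1,0)
  grid max=3 at (0,2)
Step 3: ant0:(0,2)->E->(0,3) | ant1:(1,0)->N->(0,0)
  grid max=2 at (0,2)
Step 4: ant0:(0,3)->W->(0,2) | ant1:(0,0)->E->(0,1)
  grid max=3 at (0,2)
Final grid:
  0 1 3 0
  0 0 0 0
  0 0 0 0
  0 0 0 0
Max pheromone 3 at (0,2)

Answer: (0,2)=3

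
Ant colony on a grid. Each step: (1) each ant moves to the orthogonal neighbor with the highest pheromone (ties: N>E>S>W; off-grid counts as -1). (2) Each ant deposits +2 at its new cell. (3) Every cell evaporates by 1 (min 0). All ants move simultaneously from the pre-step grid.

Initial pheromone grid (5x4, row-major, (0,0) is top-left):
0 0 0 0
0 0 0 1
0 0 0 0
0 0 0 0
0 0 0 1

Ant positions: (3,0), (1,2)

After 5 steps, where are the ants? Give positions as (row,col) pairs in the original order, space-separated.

Step 1: ant0:(3,0)->N->(2,0) | ant1:(1,2)->E->(1,3)
  grid max=2 at (1,3)
Step 2: ant0:(2,0)->N->(1,0) | ant1:(1,3)->N->(0,3)
  grid max=1 at (0,3)
Step 3: ant0:(1,0)->N->(0,0) | ant1:(0,3)->S->(1,3)
  grid max=2 at (1,3)
Step 4: ant0:(0,0)->E->(0,1) | ant1:(1,3)->N->(0,3)
  grid max=1 at (0,1)
Step 5: ant0:(0,1)->E->(0,2) | ant1:(0,3)->S->(1,3)
  grid max=2 at (1,3)

(0,2) (1,3)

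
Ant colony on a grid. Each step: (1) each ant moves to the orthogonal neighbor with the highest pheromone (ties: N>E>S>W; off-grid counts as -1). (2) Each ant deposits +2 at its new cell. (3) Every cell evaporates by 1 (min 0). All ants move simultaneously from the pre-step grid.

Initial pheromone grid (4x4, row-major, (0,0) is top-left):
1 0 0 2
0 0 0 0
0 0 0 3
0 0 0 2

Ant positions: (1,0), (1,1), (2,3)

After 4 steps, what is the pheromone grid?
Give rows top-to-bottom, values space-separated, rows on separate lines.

After step 1: ants at (0,0),(0,1),(3,3)
  2 1 0 1
  0 0 0 0
  0 0 0 2
  0 0 0 3
After step 2: ants at (0,1),(0,0),(2,3)
  3 2 0 0
  0 0 0 0
  0 0 0 3
  0 0 0 2
After step 3: ants at (0,0),(0,1),(3,3)
  4 3 0 0
  0 0 0 0
  0 0 0 2
  0 0 0 3
After step 4: ants at (0,1),(0,0),(2,3)
  5 4 0 0
  0 0 0 0
  0 0 0 3
  0 0 0 2

5 4 0 0
0 0 0 0
0 0 0 3
0 0 0 2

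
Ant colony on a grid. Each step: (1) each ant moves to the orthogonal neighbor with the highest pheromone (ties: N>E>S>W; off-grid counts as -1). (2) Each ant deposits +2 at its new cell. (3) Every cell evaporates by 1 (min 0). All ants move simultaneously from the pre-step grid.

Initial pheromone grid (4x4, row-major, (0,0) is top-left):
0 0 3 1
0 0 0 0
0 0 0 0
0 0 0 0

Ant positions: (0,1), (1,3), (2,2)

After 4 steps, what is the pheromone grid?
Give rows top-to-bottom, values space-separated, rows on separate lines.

After step 1: ants at (0,2),(0,3),(1,2)
  0 0 4 2
  0 0 1 0
  0 0 0 0
  0 0 0 0
After step 2: ants at (0,3),(0,2),(0,2)
  0 0 7 3
  0 0 0 0
  0 0 0 0
  0 0 0 0
After step 3: ants at (0,2),(0,3),(0,3)
  0 0 8 6
  0 0 0 0
  0 0 0 0
  0 0 0 0
After step 4: ants at (0,3),(0,2),(0,2)
  0 0 11 7
  0 0 0 0
  0 0 0 0
  0 0 0 0

0 0 11 7
0 0 0 0
0 0 0 0
0 0 0 0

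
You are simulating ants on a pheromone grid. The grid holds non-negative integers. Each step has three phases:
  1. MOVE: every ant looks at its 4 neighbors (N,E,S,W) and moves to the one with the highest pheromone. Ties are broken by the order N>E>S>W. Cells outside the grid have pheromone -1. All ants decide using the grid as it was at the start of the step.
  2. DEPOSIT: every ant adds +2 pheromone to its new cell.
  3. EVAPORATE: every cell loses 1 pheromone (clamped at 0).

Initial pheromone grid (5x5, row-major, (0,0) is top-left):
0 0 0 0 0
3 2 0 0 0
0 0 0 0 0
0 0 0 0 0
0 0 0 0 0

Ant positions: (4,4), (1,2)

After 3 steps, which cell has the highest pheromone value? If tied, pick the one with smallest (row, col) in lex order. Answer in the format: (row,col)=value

Answer: (1,1)=3

Derivation:
Step 1: ant0:(4,4)->N->(3,4) | ant1:(1,2)->W->(1,1)
  grid max=3 at (1,1)
Step 2: ant0:(3,4)->N->(2,4) | ant1:(1,1)->W->(1,0)
  grid max=3 at (1,0)
Step 3: ant0:(2,4)->N->(1,4) | ant1:(1,0)->E->(1,1)
  grid max=3 at (1,1)
Final grid:
  0 0 0 0 0
  2 3 0 0 1
  0 0 0 0 0
  0 0 0 0 0
  0 0 0 0 0
Max pheromone 3 at (1,1)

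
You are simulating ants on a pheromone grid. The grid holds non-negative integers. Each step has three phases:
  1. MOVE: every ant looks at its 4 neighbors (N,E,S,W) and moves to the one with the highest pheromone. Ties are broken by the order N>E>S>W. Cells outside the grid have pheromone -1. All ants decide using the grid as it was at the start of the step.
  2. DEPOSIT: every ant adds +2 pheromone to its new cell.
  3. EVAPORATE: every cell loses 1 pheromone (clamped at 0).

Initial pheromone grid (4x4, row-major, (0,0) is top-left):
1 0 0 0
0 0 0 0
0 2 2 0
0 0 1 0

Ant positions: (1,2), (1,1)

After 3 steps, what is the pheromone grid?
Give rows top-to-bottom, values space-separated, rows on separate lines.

After step 1: ants at (2,2),(2,1)
  0 0 0 0
  0 0 0 0
  0 3 3 0
  0 0 0 0
After step 2: ants at (2,1),(2,2)
  0 0 0 0
  0 0 0 0
  0 4 4 0
  0 0 0 0
After step 3: ants at (2,2),(2,1)
  0 0 0 0
  0 0 0 0
  0 5 5 0
  0 0 0 0

0 0 0 0
0 0 0 0
0 5 5 0
0 0 0 0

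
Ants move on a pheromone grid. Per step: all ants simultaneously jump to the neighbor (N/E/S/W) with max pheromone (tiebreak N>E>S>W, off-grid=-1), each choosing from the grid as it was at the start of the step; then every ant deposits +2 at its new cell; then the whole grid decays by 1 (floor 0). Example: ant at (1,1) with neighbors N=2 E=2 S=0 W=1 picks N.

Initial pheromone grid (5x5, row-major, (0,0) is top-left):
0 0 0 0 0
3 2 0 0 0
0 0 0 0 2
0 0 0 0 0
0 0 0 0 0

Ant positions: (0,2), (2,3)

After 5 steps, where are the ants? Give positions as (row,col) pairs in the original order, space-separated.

Step 1: ant0:(0,2)->E->(0,3) | ant1:(2,3)->E->(2,4)
  grid max=3 at (2,4)
Step 2: ant0:(0,3)->E->(0,4) | ant1:(2,4)->N->(1,4)
  grid max=2 at (2,4)
Step 3: ant0:(0,4)->S->(1,4) | ant1:(1,4)->S->(2,4)
  grid max=3 at (2,4)
Step 4: ant0:(1,4)->S->(2,4) | ant1:(2,4)->N->(1,4)
  grid max=4 at (2,4)
Step 5: ant0:(2,4)->N->(1,4) | ant1:(1,4)->S->(2,4)
  grid max=5 at (2,4)

(1,4) (2,4)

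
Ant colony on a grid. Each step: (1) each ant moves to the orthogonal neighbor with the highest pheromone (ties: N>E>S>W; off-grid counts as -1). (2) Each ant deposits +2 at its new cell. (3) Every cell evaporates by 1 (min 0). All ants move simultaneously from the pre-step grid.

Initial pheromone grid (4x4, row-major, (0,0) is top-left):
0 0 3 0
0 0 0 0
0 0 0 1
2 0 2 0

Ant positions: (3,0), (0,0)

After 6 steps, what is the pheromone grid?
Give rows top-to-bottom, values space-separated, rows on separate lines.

After step 1: ants at (2,0),(0,1)
  0 1 2 0
  0 0 0 0
  1 0 0 0
  1 0 1 0
After step 2: ants at (3,0),(0,2)
  0 0 3 0
  0 0 0 0
  0 0 0 0
  2 0 0 0
After step 3: ants at (2,0),(0,3)
  0 0 2 1
  0 0 0 0
  1 0 0 0
  1 0 0 0
After step 4: ants at (3,0),(0,2)
  0 0 3 0
  0 0 0 0
  0 0 0 0
  2 0 0 0
After step 5: ants at (2,0),(0,3)
  0 0 2 1
  0 0 0 0
  1 0 0 0
  1 0 0 0
After step 6: ants at (3,0),(0,2)
  0 0 3 0
  0 0 0 0
  0 0 0 0
  2 0 0 0

0 0 3 0
0 0 0 0
0 0 0 0
2 0 0 0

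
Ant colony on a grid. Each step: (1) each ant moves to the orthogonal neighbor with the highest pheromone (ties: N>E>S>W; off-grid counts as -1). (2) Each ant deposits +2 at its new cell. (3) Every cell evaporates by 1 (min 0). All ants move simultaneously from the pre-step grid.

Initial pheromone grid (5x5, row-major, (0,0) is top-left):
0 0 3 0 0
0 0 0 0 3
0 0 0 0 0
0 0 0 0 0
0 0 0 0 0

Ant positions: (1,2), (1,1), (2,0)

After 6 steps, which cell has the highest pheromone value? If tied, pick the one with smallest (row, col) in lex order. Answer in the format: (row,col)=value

Answer: (0,2)=13

Derivation:
Step 1: ant0:(1,2)->N->(0,2) | ant1:(1,1)->N->(0,1) | ant2:(2,0)->N->(1,0)
  grid max=4 at (0,2)
Step 2: ant0:(0,2)->W->(0,1) | ant1:(0,1)->E->(0,2) | ant2:(1,0)->N->(0,0)
  grid max=5 at (0,2)
Step 3: ant0:(0,1)->E->(0,2) | ant1:(0,2)->W->(0,1) | ant2:(0,0)->E->(0,1)
  grid max=6 at (0,2)
Step 4: ant0:(0,2)->W->(0,1) | ant1:(0,1)->E->(0,2) | ant2:(0,1)->E->(0,2)
  grid max=9 at (0,2)
Step 5: ant0:(0,1)->E->(0,2) | ant1:(0,2)->W->(0,1) | ant2:(0,2)->W->(0,1)
  grid max=10 at (0,2)
Step 6: ant0:(0,2)->W->(0,1) | ant1:(0,1)->E->(0,2) | ant2:(0,1)->E->(0,2)
  grid max=13 at (0,2)
Final grid:
  0 10 13 0 0
  0 0 0 0 0
  0 0 0 0 0
  0 0 0 0 0
  0 0 0 0 0
Max pheromone 13 at (0,2)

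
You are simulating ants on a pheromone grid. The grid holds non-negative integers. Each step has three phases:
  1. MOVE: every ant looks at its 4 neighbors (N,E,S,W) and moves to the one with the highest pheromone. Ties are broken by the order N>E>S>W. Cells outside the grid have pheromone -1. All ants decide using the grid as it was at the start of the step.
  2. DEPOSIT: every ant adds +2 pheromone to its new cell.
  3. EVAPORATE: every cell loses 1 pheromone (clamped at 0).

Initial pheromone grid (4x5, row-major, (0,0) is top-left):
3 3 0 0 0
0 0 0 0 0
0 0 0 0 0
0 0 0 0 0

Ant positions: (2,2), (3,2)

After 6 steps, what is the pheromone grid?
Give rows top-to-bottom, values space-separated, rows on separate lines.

After step 1: ants at (1,2),(2,2)
  2 2 0 0 0
  0 0 1 0 0
  0 0 1 0 0
  0 0 0 0 0
After step 2: ants at (2,2),(1,2)
  1 1 0 0 0
  0 0 2 0 0
  0 0 2 0 0
  0 0 0 0 0
After step 3: ants at (1,2),(2,2)
  0 0 0 0 0
  0 0 3 0 0
  0 0 3 0 0
  0 0 0 0 0
After step 4: ants at (2,2),(1,2)
  0 0 0 0 0
  0 0 4 0 0
  0 0 4 0 0
  0 0 0 0 0
After step 5: ants at (1,2),(2,2)
  0 0 0 0 0
  0 0 5 0 0
  0 0 5 0 0
  0 0 0 0 0
After step 6: ants at (2,2),(1,2)
  0 0 0 0 0
  0 0 6 0 0
  0 0 6 0 0
  0 0 0 0 0

0 0 0 0 0
0 0 6 0 0
0 0 6 0 0
0 0 0 0 0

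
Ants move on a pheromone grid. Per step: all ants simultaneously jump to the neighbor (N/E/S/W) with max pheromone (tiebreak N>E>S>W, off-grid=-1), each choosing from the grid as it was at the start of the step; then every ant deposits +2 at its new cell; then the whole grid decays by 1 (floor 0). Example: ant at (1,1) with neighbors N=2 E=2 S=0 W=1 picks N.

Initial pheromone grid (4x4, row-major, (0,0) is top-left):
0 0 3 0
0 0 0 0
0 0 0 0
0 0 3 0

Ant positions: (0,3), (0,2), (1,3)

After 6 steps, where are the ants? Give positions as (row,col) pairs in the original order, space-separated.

Step 1: ant0:(0,3)->W->(0,2) | ant1:(0,2)->E->(0,3) | ant2:(1,3)->N->(0,3)
  grid max=4 at (0,2)
Step 2: ant0:(0,2)->E->(0,3) | ant1:(0,3)->W->(0,2) | ant2:(0,3)->W->(0,2)
  grid max=7 at (0,2)
Step 3: ant0:(0,3)->W->(0,2) | ant1:(0,2)->E->(0,3) | ant2:(0,2)->E->(0,3)
  grid max=8 at (0,2)
Step 4: ant0:(0,2)->E->(0,3) | ant1:(0,3)->W->(0,2) | ant2:(0,3)->W->(0,2)
  grid max=11 at (0,2)
Step 5: ant0:(0,3)->W->(0,2) | ant1:(0,2)->E->(0,3) | ant2:(0,2)->E->(0,3)
  grid max=12 at (0,2)
Step 6: ant0:(0,2)->E->(0,3) | ant1:(0,3)->W->(0,2) | ant2:(0,3)->W->(0,2)
  grid max=15 at (0,2)

(0,3) (0,2) (0,2)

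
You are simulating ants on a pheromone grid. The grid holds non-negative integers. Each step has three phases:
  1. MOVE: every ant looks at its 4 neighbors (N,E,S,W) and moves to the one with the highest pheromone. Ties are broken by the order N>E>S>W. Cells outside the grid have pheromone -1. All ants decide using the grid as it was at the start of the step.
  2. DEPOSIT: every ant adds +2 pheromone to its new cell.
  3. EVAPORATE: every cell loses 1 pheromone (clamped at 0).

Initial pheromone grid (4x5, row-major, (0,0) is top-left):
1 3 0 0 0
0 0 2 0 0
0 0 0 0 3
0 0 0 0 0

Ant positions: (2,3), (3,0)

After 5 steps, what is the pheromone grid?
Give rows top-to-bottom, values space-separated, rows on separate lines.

After step 1: ants at (2,4),(2,0)
  0 2 0 0 0
  0 0 1 0 0
  1 0 0 0 4
  0 0 0 0 0
After step 2: ants at (1,4),(1,0)
  0 1 0 0 0
  1 0 0 0 1
  0 0 0 0 3
  0 0 0 0 0
After step 3: ants at (2,4),(0,0)
  1 0 0 0 0
  0 0 0 0 0
  0 0 0 0 4
  0 0 0 0 0
After step 4: ants at (1,4),(0,1)
  0 1 0 0 0
  0 0 0 0 1
  0 0 0 0 3
  0 0 0 0 0
After step 5: ants at (2,4),(0,2)
  0 0 1 0 0
  0 0 0 0 0
  0 0 0 0 4
  0 0 0 0 0

0 0 1 0 0
0 0 0 0 0
0 0 0 0 4
0 0 0 0 0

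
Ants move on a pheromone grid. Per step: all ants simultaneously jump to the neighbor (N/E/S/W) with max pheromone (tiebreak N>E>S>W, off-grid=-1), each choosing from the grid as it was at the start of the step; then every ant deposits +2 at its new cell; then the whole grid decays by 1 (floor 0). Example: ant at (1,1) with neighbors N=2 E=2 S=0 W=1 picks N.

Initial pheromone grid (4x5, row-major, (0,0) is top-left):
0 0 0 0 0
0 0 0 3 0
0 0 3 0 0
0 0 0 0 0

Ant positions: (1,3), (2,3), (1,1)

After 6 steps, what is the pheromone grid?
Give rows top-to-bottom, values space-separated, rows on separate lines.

After step 1: ants at (0,3),(1,3),(0,1)
  0 1 0 1 0
  0 0 0 4 0
  0 0 2 0 0
  0 0 0 0 0
After step 2: ants at (1,3),(0,3),(0,2)
  0 0 1 2 0
  0 0 0 5 0
  0 0 1 0 0
  0 0 0 0 0
After step 3: ants at (0,3),(1,3),(0,3)
  0 0 0 5 0
  0 0 0 6 0
  0 0 0 0 0
  0 0 0 0 0
After step 4: ants at (1,3),(0,3),(1,3)
  0 0 0 6 0
  0 0 0 9 0
  0 0 0 0 0
  0 0 0 0 0
After step 5: ants at (0,3),(1,3),(0,3)
  0 0 0 9 0
  0 0 0 10 0
  0 0 0 0 0
  0 0 0 0 0
After step 6: ants at (1,3),(0,3),(1,3)
  0 0 0 10 0
  0 0 0 13 0
  0 0 0 0 0
  0 0 0 0 0

0 0 0 10 0
0 0 0 13 0
0 0 0 0 0
0 0 0 0 0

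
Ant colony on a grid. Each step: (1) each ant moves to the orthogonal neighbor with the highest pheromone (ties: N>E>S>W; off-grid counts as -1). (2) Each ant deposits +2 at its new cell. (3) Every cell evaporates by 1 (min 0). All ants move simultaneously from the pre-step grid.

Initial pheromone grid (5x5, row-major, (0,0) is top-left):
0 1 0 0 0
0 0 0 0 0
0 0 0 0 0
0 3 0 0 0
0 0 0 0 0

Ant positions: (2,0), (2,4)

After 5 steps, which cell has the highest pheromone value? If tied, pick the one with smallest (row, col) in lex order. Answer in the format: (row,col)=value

Answer: (0,3)=1

Derivation:
Step 1: ant0:(2,0)->N->(1,0) | ant1:(2,4)->N->(1,4)
  grid max=2 at (3,1)
Step 2: ant0:(1,0)->N->(0,0) | ant1:(1,4)->N->(0,4)
  grid max=1 at (0,0)
Step 3: ant0:(0,0)->E->(0,1) | ant1:(0,4)->S->(1,4)
  grid max=1 at (0,1)
Step 4: ant0:(0,1)->E->(0,2) | ant1:(1,4)->N->(0,4)
  grid max=1 at (0,2)
Step 5: ant0:(0,2)->E->(0,3) | ant1:(0,4)->S->(1,4)
  grid max=1 at (0,3)
Final grid:
  0 0 0 1 0
  0 0 0 0 1
  0 0 0 0 0
  0 0 0 0 0
  0 0 0 0 0
Max pheromone 1 at (0,3)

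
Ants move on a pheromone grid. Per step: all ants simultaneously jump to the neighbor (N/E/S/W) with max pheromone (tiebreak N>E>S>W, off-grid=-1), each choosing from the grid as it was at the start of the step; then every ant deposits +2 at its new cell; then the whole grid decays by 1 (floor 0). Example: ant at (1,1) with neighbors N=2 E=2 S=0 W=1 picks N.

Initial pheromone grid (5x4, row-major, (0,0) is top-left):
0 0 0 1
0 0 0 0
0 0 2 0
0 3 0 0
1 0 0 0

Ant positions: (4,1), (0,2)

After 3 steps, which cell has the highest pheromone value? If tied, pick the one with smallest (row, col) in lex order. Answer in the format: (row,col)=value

Step 1: ant0:(4,1)->N->(3,1) | ant1:(0,2)->E->(0,3)
  grid max=4 at (3,1)
Step 2: ant0:(3,1)->N->(2,1) | ant1:(0,3)->S->(1,3)
  grid max=3 at (3,1)
Step 3: ant0:(2,1)->S->(3,1) | ant1:(1,3)->N->(0,3)
  grid max=4 at (3,1)
Final grid:
  0 0 0 2
  0 0 0 0
  0 0 0 0
  0 4 0 0
  0 0 0 0
Max pheromone 4 at (3,1)

Answer: (3,1)=4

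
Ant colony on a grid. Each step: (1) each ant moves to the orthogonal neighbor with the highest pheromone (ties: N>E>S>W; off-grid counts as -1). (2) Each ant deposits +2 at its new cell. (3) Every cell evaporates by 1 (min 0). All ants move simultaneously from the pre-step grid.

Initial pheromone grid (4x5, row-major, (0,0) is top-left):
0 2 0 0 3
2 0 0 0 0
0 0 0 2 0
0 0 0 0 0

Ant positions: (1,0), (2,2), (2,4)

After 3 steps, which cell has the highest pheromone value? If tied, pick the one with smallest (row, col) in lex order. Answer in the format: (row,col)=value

Step 1: ant0:(1,0)->N->(0,0) | ant1:(2,2)->E->(2,3) | ant2:(2,4)->W->(2,3)
  grid max=5 at (2,3)
Step 2: ant0:(0,0)->E->(0,1) | ant1:(2,3)->N->(1,3) | ant2:(2,3)->N->(1,3)
  grid max=4 at (2,3)
Step 3: ant0:(0,1)->E->(0,2) | ant1:(1,3)->S->(2,3) | ant2:(1,3)->S->(2,3)
  grid max=7 at (2,3)
Final grid:
  0 1 1 0 0
  0 0 0 2 0
  0 0 0 7 0
  0 0 0 0 0
Max pheromone 7 at (2,3)

Answer: (2,3)=7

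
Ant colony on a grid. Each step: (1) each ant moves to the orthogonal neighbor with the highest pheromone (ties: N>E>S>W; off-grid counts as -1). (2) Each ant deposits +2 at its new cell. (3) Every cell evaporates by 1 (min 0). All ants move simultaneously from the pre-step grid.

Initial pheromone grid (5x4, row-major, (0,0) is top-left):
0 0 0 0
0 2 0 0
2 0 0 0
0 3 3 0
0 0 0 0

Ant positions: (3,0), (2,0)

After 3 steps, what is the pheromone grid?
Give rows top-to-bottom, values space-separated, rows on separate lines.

After step 1: ants at (3,1),(1,0)
  0 0 0 0
  1 1 0 0
  1 0 0 0
  0 4 2 0
  0 0 0 0
After step 2: ants at (3,2),(1,1)
  0 0 0 0
  0 2 0 0
  0 0 0 0
  0 3 3 0
  0 0 0 0
After step 3: ants at (3,1),(0,1)
  0 1 0 0
  0 1 0 0
  0 0 0 0
  0 4 2 0
  0 0 0 0

0 1 0 0
0 1 0 0
0 0 0 0
0 4 2 0
0 0 0 0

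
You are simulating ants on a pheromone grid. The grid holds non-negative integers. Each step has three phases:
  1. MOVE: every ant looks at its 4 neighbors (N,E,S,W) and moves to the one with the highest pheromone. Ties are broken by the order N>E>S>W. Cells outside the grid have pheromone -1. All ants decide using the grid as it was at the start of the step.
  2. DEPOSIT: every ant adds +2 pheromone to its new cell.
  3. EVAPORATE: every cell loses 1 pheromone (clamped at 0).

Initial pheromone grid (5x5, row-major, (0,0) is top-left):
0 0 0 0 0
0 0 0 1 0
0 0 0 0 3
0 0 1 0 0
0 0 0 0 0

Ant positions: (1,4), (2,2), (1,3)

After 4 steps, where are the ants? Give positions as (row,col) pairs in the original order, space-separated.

Step 1: ant0:(1,4)->S->(2,4) | ant1:(2,2)->S->(3,2) | ant2:(1,3)->N->(0,3)
  grid max=4 at (2,4)
Step 2: ant0:(2,4)->N->(1,4) | ant1:(3,2)->N->(2,2) | ant2:(0,3)->E->(0,4)
  grid max=3 at (2,4)
Step 3: ant0:(1,4)->S->(2,4) | ant1:(2,2)->S->(3,2) | ant2:(0,4)->S->(1,4)
  grid max=4 at (2,4)
Step 4: ant0:(2,4)->N->(1,4) | ant1:(3,2)->N->(2,2) | ant2:(1,4)->S->(2,4)
  grid max=5 at (2,4)

(1,4) (2,2) (2,4)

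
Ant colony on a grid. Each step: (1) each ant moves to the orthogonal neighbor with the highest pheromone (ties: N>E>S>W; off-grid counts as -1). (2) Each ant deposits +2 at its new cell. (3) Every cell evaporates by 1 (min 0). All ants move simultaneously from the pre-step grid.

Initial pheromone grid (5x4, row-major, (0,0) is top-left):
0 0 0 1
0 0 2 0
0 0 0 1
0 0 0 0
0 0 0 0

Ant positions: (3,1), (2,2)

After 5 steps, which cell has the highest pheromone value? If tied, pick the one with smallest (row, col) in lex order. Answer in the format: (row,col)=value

Step 1: ant0:(3,1)->N->(2,1) | ant1:(2,2)->N->(1,2)
  grid max=3 at (1,2)
Step 2: ant0:(2,1)->N->(1,1) | ant1:(1,2)->N->(0,2)
  grid max=2 at (1,2)
Step 3: ant0:(1,1)->E->(1,2) | ant1:(0,2)->S->(1,2)
  grid max=5 at (1,2)
Step 4: ant0:(1,2)->N->(0,2) | ant1:(1,2)->N->(0,2)
  grid max=4 at (1,2)
Step 5: ant0:(0,2)->S->(1,2) | ant1:(0,2)->S->(1,2)
  grid max=7 at (1,2)
Final grid:
  0 0 2 0
  0 0 7 0
  0 0 0 0
  0 0 0 0
  0 0 0 0
Max pheromone 7 at (1,2)

Answer: (1,2)=7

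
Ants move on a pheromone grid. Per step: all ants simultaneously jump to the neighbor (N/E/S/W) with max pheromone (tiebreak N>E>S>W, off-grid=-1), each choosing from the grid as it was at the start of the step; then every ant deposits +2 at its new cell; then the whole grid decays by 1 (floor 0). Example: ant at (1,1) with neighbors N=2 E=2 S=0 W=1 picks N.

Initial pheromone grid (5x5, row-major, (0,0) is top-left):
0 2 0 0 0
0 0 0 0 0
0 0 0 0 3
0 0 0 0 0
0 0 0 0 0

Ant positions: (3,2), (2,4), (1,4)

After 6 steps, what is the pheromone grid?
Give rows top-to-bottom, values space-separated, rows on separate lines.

After step 1: ants at (2,2),(1,4),(2,4)
  0 1 0 0 0
  0 0 0 0 1
  0 0 1 0 4
  0 0 0 0 0
  0 0 0 0 0
After step 2: ants at (1,2),(2,4),(1,4)
  0 0 0 0 0
  0 0 1 0 2
  0 0 0 0 5
  0 0 0 0 0
  0 0 0 0 0
After step 3: ants at (0,2),(1,4),(2,4)
  0 0 1 0 0
  0 0 0 0 3
  0 0 0 0 6
  0 0 0 0 0
  0 0 0 0 0
After step 4: ants at (0,3),(2,4),(1,4)
  0 0 0 1 0
  0 0 0 0 4
  0 0 0 0 7
  0 0 0 0 0
  0 0 0 0 0
After step 5: ants at (0,4),(1,4),(2,4)
  0 0 0 0 1
  0 0 0 0 5
  0 0 0 0 8
  0 0 0 0 0
  0 0 0 0 0
After step 6: ants at (1,4),(2,4),(1,4)
  0 0 0 0 0
  0 0 0 0 8
  0 0 0 0 9
  0 0 0 0 0
  0 0 0 0 0

0 0 0 0 0
0 0 0 0 8
0 0 0 0 9
0 0 0 0 0
0 0 0 0 0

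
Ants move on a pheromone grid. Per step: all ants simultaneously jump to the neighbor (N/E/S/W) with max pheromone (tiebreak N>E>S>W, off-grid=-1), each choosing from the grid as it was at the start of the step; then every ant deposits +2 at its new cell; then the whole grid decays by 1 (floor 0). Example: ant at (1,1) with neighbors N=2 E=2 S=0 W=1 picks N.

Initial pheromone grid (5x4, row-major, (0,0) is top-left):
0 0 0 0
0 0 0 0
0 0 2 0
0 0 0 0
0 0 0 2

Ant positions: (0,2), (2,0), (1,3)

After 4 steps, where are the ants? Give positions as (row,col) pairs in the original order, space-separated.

Step 1: ant0:(0,2)->E->(0,3) | ant1:(2,0)->N->(1,0) | ant2:(1,3)->N->(0,3)
  grid max=3 at (0,3)
Step 2: ant0:(0,3)->S->(1,3) | ant1:(1,0)->N->(0,0) | ant2:(0,3)->S->(1,3)
  grid max=3 at (1,3)
Step 3: ant0:(1,3)->N->(0,3) | ant1:(0,0)->E->(0,1) | ant2:(1,3)->N->(0,3)
  grid max=5 at (0,3)
Step 4: ant0:(0,3)->S->(1,3) | ant1:(0,1)->E->(0,2) | ant2:(0,3)->S->(1,3)
  grid max=5 at (1,3)

(1,3) (0,2) (1,3)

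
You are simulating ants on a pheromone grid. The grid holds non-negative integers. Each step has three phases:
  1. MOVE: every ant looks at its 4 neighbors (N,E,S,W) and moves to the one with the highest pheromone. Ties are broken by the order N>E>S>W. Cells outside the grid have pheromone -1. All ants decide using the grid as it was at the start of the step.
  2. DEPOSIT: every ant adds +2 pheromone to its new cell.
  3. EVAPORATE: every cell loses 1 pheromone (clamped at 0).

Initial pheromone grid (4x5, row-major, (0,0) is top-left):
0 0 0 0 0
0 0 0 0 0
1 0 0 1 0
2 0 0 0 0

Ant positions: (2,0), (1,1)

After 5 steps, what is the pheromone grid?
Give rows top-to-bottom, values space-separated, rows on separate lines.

After step 1: ants at (3,0),(0,1)
  0 1 0 0 0
  0 0 0 0 0
  0 0 0 0 0
  3 0 0 0 0
After step 2: ants at (2,0),(0,2)
  0 0 1 0 0
  0 0 0 0 0
  1 0 0 0 0
  2 0 0 0 0
After step 3: ants at (3,0),(0,3)
  0 0 0 1 0
  0 0 0 0 0
  0 0 0 0 0
  3 0 0 0 0
After step 4: ants at (2,0),(0,4)
  0 0 0 0 1
  0 0 0 0 0
  1 0 0 0 0
  2 0 0 0 0
After step 5: ants at (3,0),(1,4)
  0 0 0 0 0
  0 0 0 0 1
  0 0 0 0 0
  3 0 0 0 0

0 0 0 0 0
0 0 0 0 1
0 0 0 0 0
3 0 0 0 0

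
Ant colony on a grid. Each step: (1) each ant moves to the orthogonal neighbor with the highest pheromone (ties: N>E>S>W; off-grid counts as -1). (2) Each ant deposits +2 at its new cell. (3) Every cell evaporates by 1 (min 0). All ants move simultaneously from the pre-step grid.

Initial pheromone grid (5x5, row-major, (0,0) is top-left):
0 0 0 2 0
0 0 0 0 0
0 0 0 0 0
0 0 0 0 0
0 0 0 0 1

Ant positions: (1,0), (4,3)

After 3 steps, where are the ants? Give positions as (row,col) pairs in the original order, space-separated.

Step 1: ant0:(1,0)->N->(0,0) | ant1:(4,3)->E->(4,4)
  grid max=2 at (4,4)
Step 2: ant0:(0,0)->E->(0,1) | ant1:(4,4)->N->(3,4)
  grid max=1 at (0,1)
Step 3: ant0:(0,1)->E->(0,2) | ant1:(3,4)->S->(4,4)
  grid max=2 at (4,4)

(0,2) (4,4)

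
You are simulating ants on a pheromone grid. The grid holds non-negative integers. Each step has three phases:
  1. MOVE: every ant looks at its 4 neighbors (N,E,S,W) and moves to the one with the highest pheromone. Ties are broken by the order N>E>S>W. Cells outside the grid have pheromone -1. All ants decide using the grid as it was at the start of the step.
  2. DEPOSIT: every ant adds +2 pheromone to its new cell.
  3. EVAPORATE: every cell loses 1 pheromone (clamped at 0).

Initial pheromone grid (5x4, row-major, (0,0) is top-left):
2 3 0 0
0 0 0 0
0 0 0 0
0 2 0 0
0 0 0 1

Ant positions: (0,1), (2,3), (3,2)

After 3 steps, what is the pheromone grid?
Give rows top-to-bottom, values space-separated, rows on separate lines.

After step 1: ants at (0,0),(1,3),(3,1)
  3 2 0 0
  0 0 0 1
  0 0 0 0
  0 3 0 0
  0 0 0 0
After step 2: ants at (0,1),(0,3),(2,1)
  2 3 0 1
  0 0 0 0
  0 1 0 0
  0 2 0 0
  0 0 0 0
After step 3: ants at (0,0),(1,3),(3,1)
  3 2 0 0
  0 0 0 1
  0 0 0 0
  0 3 0 0
  0 0 0 0

3 2 0 0
0 0 0 1
0 0 0 0
0 3 0 0
0 0 0 0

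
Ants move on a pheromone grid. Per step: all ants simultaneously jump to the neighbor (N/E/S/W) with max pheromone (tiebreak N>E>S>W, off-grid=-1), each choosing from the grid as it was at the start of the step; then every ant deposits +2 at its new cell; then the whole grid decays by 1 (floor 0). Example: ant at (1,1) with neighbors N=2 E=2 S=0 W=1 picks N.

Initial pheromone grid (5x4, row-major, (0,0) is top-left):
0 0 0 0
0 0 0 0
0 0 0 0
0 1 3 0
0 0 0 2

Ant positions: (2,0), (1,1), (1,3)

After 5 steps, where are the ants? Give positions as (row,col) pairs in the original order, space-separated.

Step 1: ant0:(2,0)->N->(1,0) | ant1:(1,1)->N->(0,1) | ant2:(1,3)->N->(0,3)
  grid max=2 at (3,2)
Step 2: ant0:(1,0)->N->(0,0) | ant1:(0,1)->E->(0,2) | ant2:(0,3)->S->(1,3)
  grid max=1 at (0,0)
Step 3: ant0:(0,0)->E->(0,1) | ant1:(0,2)->E->(0,3) | ant2:(1,3)->N->(0,3)
  grid max=3 at (0,3)
Step 4: ant0:(0,1)->E->(0,2) | ant1:(0,3)->S->(1,3) | ant2:(0,3)->S->(1,3)
  grid max=3 at (1,3)
Step 5: ant0:(0,2)->E->(0,3) | ant1:(1,3)->N->(0,3) | ant2:(1,3)->N->(0,3)
  grid max=7 at (0,3)

(0,3) (0,3) (0,3)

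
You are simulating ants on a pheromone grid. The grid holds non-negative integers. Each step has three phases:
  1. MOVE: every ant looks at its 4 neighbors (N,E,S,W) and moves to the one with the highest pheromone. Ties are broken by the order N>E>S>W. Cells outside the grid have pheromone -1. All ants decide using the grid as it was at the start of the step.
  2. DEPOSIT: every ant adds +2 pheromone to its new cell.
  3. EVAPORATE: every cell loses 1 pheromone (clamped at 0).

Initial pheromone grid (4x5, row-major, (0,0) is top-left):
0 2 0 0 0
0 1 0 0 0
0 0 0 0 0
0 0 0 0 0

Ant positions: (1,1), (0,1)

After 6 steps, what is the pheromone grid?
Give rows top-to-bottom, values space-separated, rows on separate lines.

After step 1: ants at (0,1),(1,1)
  0 3 0 0 0
  0 2 0 0 0
  0 0 0 0 0
  0 0 0 0 0
After step 2: ants at (1,1),(0,1)
  0 4 0 0 0
  0 3 0 0 0
  0 0 0 0 0
  0 0 0 0 0
After step 3: ants at (0,1),(1,1)
  0 5 0 0 0
  0 4 0 0 0
  0 0 0 0 0
  0 0 0 0 0
After step 4: ants at (1,1),(0,1)
  0 6 0 0 0
  0 5 0 0 0
  0 0 0 0 0
  0 0 0 0 0
After step 5: ants at (0,1),(1,1)
  0 7 0 0 0
  0 6 0 0 0
  0 0 0 0 0
  0 0 0 0 0
After step 6: ants at (1,1),(0,1)
  0 8 0 0 0
  0 7 0 0 0
  0 0 0 0 0
  0 0 0 0 0

0 8 0 0 0
0 7 0 0 0
0 0 0 0 0
0 0 0 0 0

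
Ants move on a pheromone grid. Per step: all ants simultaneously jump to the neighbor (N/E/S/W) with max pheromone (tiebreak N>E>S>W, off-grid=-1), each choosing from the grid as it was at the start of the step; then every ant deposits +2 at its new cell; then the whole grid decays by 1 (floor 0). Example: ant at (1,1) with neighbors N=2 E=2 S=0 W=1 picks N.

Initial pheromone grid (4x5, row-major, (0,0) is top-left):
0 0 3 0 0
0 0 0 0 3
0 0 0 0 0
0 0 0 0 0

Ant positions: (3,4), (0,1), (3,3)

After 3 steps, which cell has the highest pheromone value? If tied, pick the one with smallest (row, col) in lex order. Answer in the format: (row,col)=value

Step 1: ant0:(3,4)->N->(2,4) | ant1:(0,1)->E->(0,2) | ant2:(3,3)->N->(2,3)
  grid max=4 at (0,2)
Step 2: ant0:(2,4)->N->(1,4) | ant1:(0,2)->E->(0,3) | ant2:(2,3)->E->(2,4)
  grid max=3 at (0,2)
Step 3: ant0:(1,4)->S->(2,4) | ant1:(0,3)->W->(0,2) | ant2:(2,4)->N->(1,4)
  grid max=4 at (0,2)
Final grid:
  0 0 4 0 0
  0 0 0 0 4
  0 0 0 0 3
  0 0 0 0 0
Max pheromone 4 at (0,2)

Answer: (0,2)=4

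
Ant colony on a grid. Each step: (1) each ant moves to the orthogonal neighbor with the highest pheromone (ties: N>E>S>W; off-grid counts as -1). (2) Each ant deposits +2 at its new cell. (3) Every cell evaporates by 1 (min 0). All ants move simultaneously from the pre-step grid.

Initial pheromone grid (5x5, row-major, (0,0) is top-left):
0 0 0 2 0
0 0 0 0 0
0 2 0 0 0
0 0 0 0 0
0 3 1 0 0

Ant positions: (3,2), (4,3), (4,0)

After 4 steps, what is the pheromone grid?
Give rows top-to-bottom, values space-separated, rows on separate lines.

After step 1: ants at (4,2),(4,2),(4,1)
  0 0 0 1 0
  0 0 0 0 0
  0 1 0 0 0
  0 0 0 0 0
  0 4 4 0 0
After step 2: ants at (4,1),(4,1),(4,2)
  0 0 0 0 0
  0 0 0 0 0
  0 0 0 0 0
  0 0 0 0 0
  0 7 5 0 0
After step 3: ants at (4,2),(4,2),(4,1)
  0 0 0 0 0
  0 0 0 0 0
  0 0 0 0 0
  0 0 0 0 0
  0 8 8 0 0
After step 4: ants at (4,1),(4,1),(4,2)
  0 0 0 0 0
  0 0 0 0 0
  0 0 0 0 0
  0 0 0 0 0
  0 11 9 0 0

0 0 0 0 0
0 0 0 0 0
0 0 0 0 0
0 0 0 0 0
0 11 9 0 0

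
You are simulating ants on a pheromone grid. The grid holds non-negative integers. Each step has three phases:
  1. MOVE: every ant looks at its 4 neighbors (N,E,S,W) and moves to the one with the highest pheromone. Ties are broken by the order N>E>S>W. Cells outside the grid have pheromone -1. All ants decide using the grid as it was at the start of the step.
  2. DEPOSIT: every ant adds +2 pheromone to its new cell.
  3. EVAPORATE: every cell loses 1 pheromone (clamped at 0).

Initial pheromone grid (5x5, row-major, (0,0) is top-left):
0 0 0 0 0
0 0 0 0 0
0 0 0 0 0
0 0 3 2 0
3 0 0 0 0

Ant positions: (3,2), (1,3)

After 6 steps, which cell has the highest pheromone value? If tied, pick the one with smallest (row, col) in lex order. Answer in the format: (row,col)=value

Answer: (3,2)=3

Derivation:
Step 1: ant0:(3,2)->E->(3,3) | ant1:(1,3)->N->(0,3)
  grid max=3 at (3,3)
Step 2: ant0:(3,3)->W->(3,2) | ant1:(0,3)->E->(0,4)
  grid max=3 at (3,2)
Step 3: ant0:(3,2)->E->(3,3) | ant1:(0,4)->S->(1,4)
  grid max=3 at (3,3)
Step 4: ant0:(3,3)->W->(3,2) | ant1:(1,4)->N->(0,4)
  grid max=3 at (3,2)
Step 5: ant0:(3,2)->E->(3,3) | ant1:(0,4)->S->(1,4)
  grid max=3 at (3,3)
Step 6: ant0:(3,3)->W->(3,2) | ant1:(1,4)->N->(0,4)
  grid max=3 at (3,2)
Final grid:
  0 0 0 0 1
  0 0 0 0 0
  0 0 0 0 0
  0 0 3 2 0
  0 0 0 0 0
Max pheromone 3 at (3,2)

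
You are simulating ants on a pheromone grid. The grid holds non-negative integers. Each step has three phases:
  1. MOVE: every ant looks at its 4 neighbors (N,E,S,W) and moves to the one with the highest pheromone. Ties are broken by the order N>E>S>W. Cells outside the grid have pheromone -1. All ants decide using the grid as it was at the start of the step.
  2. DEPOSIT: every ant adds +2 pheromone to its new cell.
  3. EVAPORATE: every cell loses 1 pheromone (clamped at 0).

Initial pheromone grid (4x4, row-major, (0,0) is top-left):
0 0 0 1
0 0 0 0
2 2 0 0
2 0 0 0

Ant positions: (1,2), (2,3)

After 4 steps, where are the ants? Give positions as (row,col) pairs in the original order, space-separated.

Step 1: ant0:(1,2)->N->(0,2) | ant1:(2,3)->N->(1,3)
  grid max=1 at (0,2)
Step 2: ant0:(0,2)->E->(0,3) | ant1:(1,3)->N->(0,3)
  grid max=3 at (0,3)
Step 3: ant0:(0,3)->S->(1,3) | ant1:(0,3)->S->(1,3)
  grid max=3 at (1,3)
Step 4: ant0:(1,3)->N->(0,3) | ant1:(1,3)->N->(0,3)
  grid max=5 at (0,3)

(0,3) (0,3)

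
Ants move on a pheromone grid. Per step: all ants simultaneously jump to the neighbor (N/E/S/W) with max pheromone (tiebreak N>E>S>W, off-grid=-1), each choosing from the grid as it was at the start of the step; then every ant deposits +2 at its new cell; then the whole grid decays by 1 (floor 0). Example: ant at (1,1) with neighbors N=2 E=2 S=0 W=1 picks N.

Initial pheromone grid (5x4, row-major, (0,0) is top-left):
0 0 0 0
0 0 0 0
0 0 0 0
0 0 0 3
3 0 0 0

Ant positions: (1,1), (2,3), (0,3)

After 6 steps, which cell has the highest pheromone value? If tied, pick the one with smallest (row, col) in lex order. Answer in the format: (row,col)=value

Answer: (0,2)=5

Derivation:
Step 1: ant0:(1,1)->N->(0,1) | ant1:(2,3)->S->(3,3) | ant2:(0,3)->S->(1,3)
  grid max=4 at (3,3)
Step 2: ant0:(0,1)->E->(0,2) | ant1:(3,3)->N->(2,3) | ant2:(1,3)->N->(0,3)
  grid max=3 at (3,3)
Step 3: ant0:(0,2)->E->(0,3) | ant1:(2,3)->S->(3,3) | ant2:(0,3)->W->(0,2)
  grid max=4 at (3,3)
Step 4: ant0:(0,3)->W->(0,2) | ant1:(3,3)->N->(2,3) | ant2:(0,2)->E->(0,3)
  grid max=3 at (0,2)
Step 5: ant0:(0,2)->E->(0,3) | ant1:(2,3)->S->(3,3) | ant2:(0,3)->W->(0,2)
  grid max=4 at (0,2)
Step 6: ant0:(0,3)->W->(0,2) | ant1:(3,3)->N->(2,3) | ant2:(0,2)->E->(0,3)
  grid max=5 at (0,2)
Final grid:
  0 0 5 5
  0 0 0 0
  0 0 0 1
  0 0 0 3
  0 0 0 0
Max pheromone 5 at (0,2)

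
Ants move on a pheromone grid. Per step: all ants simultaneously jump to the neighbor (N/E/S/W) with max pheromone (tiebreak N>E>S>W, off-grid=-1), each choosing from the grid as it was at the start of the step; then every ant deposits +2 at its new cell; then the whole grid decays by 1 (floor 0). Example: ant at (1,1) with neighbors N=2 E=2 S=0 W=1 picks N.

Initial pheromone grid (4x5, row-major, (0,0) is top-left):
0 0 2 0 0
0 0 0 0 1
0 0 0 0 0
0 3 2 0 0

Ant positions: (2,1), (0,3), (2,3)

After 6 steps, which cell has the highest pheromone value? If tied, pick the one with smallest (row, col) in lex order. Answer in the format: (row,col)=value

Answer: (0,3)=7

Derivation:
Step 1: ant0:(2,1)->S->(3,1) | ant1:(0,3)->W->(0,2) | ant2:(2,3)->N->(1,3)
  grid max=4 at (3,1)
Step 2: ant0:(3,1)->E->(3,2) | ant1:(0,2)->E->(0,3) | ant2:(1,3)->N->(0,3)
  grid max=3 at (0,3)
Step 3: ant0:(3,2)->W->(3,1) | ant1:(0,3)->W->(0,2) | ant2:(0,3)->W->(0,2)
  grid max=5 at (0,2)
Step 4: ant0:(3,1)->E->(3,2) | ant1:(0,2)->E->(0,3) | ant2:(0,2)->E->(0,3)
  grid max=5 at (0,3)
Step 5: ant0:(3,2)->W->(3,1) | ant1:(0,3)->W->(0,2) | ant2:(0,3)->W->(0,2)
  grid max=7 at (0,2)
Step 6: ant0:(3,1)->E->(3,2) | ant1:(0,2)->E->(0,3) | ant2:(0,2)->E->(0,3)
  grid max=7 at (0,3)
Final grid:
  0 0 6 7 0
  0 0 0 0 0
  0 0 0 0 0
  0 3 2 0 0
Max pheromone 7 at (0,3)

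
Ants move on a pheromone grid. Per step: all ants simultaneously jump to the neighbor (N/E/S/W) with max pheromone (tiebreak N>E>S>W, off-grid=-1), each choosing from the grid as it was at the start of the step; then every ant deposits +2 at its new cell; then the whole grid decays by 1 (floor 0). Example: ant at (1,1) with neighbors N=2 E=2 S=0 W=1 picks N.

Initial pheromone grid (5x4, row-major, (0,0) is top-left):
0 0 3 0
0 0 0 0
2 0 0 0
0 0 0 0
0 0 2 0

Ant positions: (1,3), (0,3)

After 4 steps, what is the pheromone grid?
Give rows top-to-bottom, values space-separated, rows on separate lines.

After step 1: ants at (0,3),(0,2)
  0 0 4 1
  0 0 0 0
  1 0 0 0
  0 0 0 0
  0 0 1 0
After step 2: ants at (0,2),(0,3)
  0 0 5 2
  0 0 0 0
  0 0 0 0
  0 0 0 0
  0 0 0 0
After step 3: ants at (0,3),(0,2)
  0 0 6 3
  0 0 0 0
  0 0 0 0
  0 0 0 0
  0 0 0 0
After step 4: ants at (0,2),(0,3)
  0 0 7 4
  0 0 0 0
  0 0 0 0
  0 0 0 0
  0 0 0 0

0 0 7 4
0 0 0 0
0 0 0 0
0 0 0 0
0 0 0 0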